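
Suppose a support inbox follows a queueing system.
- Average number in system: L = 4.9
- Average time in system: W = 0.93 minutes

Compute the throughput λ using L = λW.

Little's Law: L = λW, so λ = L/W
λ = 4.9/0.93 = 5.2688 emails/minute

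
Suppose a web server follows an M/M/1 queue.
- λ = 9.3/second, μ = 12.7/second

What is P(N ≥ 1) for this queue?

ρ = λ/μ = 9.3/12.7 = 0.7323
P(N ≥ n) = ρⁿ
P(N ≥ 1) = 0.7323^1
P(N ≥ 1) = 0.7323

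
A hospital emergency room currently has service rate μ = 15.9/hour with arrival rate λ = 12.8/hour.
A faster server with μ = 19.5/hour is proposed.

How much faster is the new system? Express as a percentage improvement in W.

System 1: ρ₁ = 12.8/15.9 = 0.8050, W₁ = 1/(15.9-12.8) = 0.32258
System 2: ρ₂ = 12.8/19.5 = 0.6564, W₂ = 1/(19.5-12.8) = 0.14925
Improvement: (W₁-W₂)/W₁ = (0.32258-0.14925)/0.32258 = 53.73%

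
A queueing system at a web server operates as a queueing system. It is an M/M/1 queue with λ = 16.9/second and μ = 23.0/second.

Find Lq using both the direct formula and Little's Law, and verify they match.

Method 1 (direct): Lq = λ²/(μ(μ-λ)) = 285.61/(23.0 × 6.10) = 2.0357

Method 2 (Little's Law):
W = 1/(μ-λ) = 1/6.10 = 0.163934
Wq = W - 1/μ = 0.163934 - 0.0434783 = 0.120456
Lq = λWq = 16.9 × 0.120456 = 2.0357 ✔ (matches Method 1)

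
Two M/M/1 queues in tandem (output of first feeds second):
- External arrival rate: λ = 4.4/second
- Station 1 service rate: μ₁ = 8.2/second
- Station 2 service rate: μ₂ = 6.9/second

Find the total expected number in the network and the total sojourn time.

By Jackson's theorem, each station behaves as independent M/M/1.
Station 1: ρ₁ = 4.4/8.2 = 0.5366, L₁ = ρ₁/(1-ρ₁) = λ/(μ₁-λ) = 4.4/3.80 = 1.1579
Station 2: ρ₂ = 4.4/6.9 = 0.6377, L₂ = ρ₂/(1-ρ₂) = λ/(μ₂-λ) = 4.4/2.50 = 1.7600
Total: L = L₁ + L₂ = 1.1579 + 1.7600 = 2.9179
W = L/λ = 2.9179/4.4 = 0.6632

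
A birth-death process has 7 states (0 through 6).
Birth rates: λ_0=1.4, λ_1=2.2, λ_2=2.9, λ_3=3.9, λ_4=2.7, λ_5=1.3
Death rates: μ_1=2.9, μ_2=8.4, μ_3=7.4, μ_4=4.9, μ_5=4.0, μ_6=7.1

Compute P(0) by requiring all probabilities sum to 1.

Ratios P(n)/P(0) = (λ₀···λₙ₋₁)/(μ₁···μₙ):
P(1)/P(0) = (1.4)/(2.9) = 0.4828
P(2)/P(0) = (1.4×2.2)/(2.9×8.4) = 0.1264
P(3)/P(0) = (1.4×2.2×2.9)/(2.9×8.4×7.4) = 0.04955
P(4)/P(0) = (1.4×2.2×2.9×3.9)/(2.9×8.4×7.4×4.9) = 0.03944
P(5)/P(0) = (1.4×2.2×2.9×3.9×2.7)/(2.9×8.4×7.4×4.9×4.0) = 0.02662
P(6)/P(0) = (1.4×2.2×2.9×3.9×2.7×1.3)/(2.9×8.4×7.4×4.9×4.0×7.1) = 0.004874

Normalization: ∑ P(n) = 1
P(0) × (1.0000 + 0.4828 + 0.1264 + 0.04955 + 0.03944 + 0.02662 + 0.004874) = 1
P(0) × 1.7297 = 1
P(0) = 1/1.7297 = 0.5781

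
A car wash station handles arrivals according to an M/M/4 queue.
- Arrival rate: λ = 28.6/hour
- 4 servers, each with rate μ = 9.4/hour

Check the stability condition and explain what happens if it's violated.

Stability requires ρ = λ/(cμ) < 1
ρ = 28.6/(4 × 9.4) = 28.6/37.60 = 0.7606
Since 0.7606 < 1, the system is STABLE.
The servers are busy 76.06% of the time.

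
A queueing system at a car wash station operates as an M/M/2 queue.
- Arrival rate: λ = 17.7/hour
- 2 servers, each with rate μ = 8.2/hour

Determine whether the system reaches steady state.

Stability requires ρ = λ/(cμ) < 1
ρ = 17.7/(2 × 8.2) = 17.7/16.40 = 1.0793
Since 1.0793 ≥ 1, the system is UNSTABLE.
Need c > λ/μ = 17.7/8.2 = 2.16.
Minimum servers needed: c = 3.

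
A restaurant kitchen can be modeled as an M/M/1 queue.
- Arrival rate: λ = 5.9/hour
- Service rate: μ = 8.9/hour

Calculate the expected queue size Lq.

ρ = λ/μ = 5.9/8.9 = 0.6629
For M/M/1: Lq = λ²/(μ(μ-λ))
Lq = 34.81/(8.9 × 3.00)
Lq = 1.3037 orders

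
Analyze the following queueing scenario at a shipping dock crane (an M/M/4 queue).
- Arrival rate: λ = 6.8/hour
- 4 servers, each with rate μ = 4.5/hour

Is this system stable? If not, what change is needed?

Stability requires ρ = λ/(cμ) < 1
ρ = 6.8/(4 × 4.5) = 6.8/18.00 = 0.3778
Since 0.3778 < 1, the system is STABLE.
The servers are busy 37.78% of the time.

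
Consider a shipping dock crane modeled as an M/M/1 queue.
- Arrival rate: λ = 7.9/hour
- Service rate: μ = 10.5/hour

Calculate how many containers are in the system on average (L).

ρ = λ/μ = 7.9/10.5 = 0.7524
For M/M/1: L = λ/(μ-λ)
L = 7.9/(10.5-7.9) = 7.9/2.60
L = 3.0385 containers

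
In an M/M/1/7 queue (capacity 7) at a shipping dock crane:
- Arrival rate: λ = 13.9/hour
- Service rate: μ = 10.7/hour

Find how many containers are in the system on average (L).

ρ = λ/μ = 13.9/10.7 = 1.299065
P₀ = (1-ρ)/(1-ρ^(K+1)) = (1-1.299065)/(1-1.299065^8) = -0.2991/-7.1105 = 0.04206
P_K = P₀×ρ^K = 0.04206 × 1.299065^7 = 0.04206 × 6.2433 = 0.2626
L = ρ[1 - (K+1)ρ^K + Kρ^(K+1)] / [(1-ρ)(1-ρ^(K+1))]
L = 1.299065 × (1 - 8×6.24333 + 7×8.11049) / ((1 - 1.299065) × (1 - 8.11049)) = 4.7813 containers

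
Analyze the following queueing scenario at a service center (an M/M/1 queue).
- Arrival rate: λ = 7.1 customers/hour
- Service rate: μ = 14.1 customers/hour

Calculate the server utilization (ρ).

Server utilization: ρ = λ/μ
ρ = 7.1/14.1 = 0.5035
The server is busy 50.35% of the time.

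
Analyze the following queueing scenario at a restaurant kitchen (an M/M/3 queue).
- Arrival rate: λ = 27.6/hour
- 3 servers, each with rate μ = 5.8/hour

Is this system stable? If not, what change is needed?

Stability requires ρ = λ/(cμ) < 1
ρ = 27.6/(3 × 5.8) = 27.6/17.40 = 1.5862
Since 1.5862 ≥ 1, the system is UNSTABLE.
Need c > λ/μ = 27.6/5.8 = 4.76.
Minimum servers needed: c = 5.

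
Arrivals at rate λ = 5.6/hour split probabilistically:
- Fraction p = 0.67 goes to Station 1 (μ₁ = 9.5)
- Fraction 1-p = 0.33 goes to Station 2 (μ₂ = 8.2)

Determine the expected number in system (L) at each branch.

Effective rates: λ₁ = 5.6×0.67 = 3.752, λ₂ = 5.6×0.33 = 1.848
Station 1: ρ₁ = 3.752/9.5 = 0.394947, L₁ = ρ₁/(1-ρ₁) = 0.394947/(1-0.394947) = 0.6527
Station 2: ρ₂ = 1.848/8.2 = 0.22537, L₂ = ρ₂/(1-ρ₂) = 0.22537/(1-0.22537) = 0.2909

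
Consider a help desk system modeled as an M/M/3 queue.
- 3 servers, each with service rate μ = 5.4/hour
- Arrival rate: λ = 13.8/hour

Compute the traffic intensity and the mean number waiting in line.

Traffic intensity: ρ = λ/(cμ) = 13.8/(3×5.4) = 0.8519
Since ρ = 0.8519 < 1, system is stable.
Offered load a = λ/μ = cρ = 13.8/5.4 = 2.5556
P₀ = [ Σₙ₌₀^2 aⁿ/n! + a^3/(3!(1-ρ)) ]⁻¹
Σ = a^0/0! + a^1/1! + a^2/2! = 1.0000 + 2.5556 + 3.2654 = 6.8210
a^3/(3!(1-ρ)) = 16.68999/(6 × 0.1481481) = 18.7762
P₀ = 1/(6.8210 + 18.7762) = 0.03907
Lq = P₀·a^3·ρ / (3!(1-ρ)²) = 0.039067 × 16.6900 × 0.85185 / (6 × 0.021948) = 4.2178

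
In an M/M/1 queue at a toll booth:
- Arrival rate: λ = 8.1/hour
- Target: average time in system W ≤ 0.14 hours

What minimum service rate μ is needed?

For M/M/1: W = 1/(μ-λ)
Need W ≤ 0.14, so 1/(μ-λ) ≤ 0.14
μ - λ ≥ 1/0.14 = 7.1429
μ ≥ 8.1 + 7.1429 = 15.2429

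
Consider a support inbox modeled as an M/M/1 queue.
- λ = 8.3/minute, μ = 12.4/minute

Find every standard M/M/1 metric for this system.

Step 1: ρ = λ/μ = 8.3/12.4 = 0.6694
Step 2: L = λ/(μ-λ) = 8.3/4.10 = 2.0244
Step 3: Lq = λ²/(μ(μ-λ)) = 68.89/(12.4×4.10) = 1.3550
Step 4: W = 1/(μ-λ) = 1/4.10 = 0.2439
Step 5: Wq = λ/(μ(μ-λ)) = 8.3/(12.4×4.10) = 0.1633
Step 6: P(0) = 1-ρ = 0.3306
Verify: L = λW = 8.3×0.2439 = 2.0244 ✔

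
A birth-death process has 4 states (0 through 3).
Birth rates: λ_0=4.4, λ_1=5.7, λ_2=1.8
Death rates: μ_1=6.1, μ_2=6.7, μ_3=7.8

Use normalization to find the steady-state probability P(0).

Ratios P(n)/P(0) = (λ₀···λₙ₋₁)/(μ₁···μₙ):
P(1)/P(0) = (4.4)/(6.1) = 0.7213
P(2)/P(0) = (4.4×5.7)/(6.1×6.7) = 0.6137
P(3)/P(0) = (4.4×5.7×1.8)/(6.1×6.7×7.8) = 0.1416

Normalization: ∑ P(n) = 1
P(0) × (1.0000 + 0.7213 + 0.6137 + 0.1416) = 1
P(0) × 2.4766 = 1
P(0) = 1/2.4766 = 0.4038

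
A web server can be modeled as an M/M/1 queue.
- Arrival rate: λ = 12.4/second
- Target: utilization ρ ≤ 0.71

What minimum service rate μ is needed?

ρ = λ/μ, so μ = λ/ρ
μ ≥ 12.4/0.71 = 17.4648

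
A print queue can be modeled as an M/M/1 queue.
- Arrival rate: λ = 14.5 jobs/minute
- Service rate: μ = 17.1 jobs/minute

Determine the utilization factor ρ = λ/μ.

Server utilization: ρ = λ/μ
ρ = 14.5/17.1 = 0.8480
The server is busy 84.80% of the time.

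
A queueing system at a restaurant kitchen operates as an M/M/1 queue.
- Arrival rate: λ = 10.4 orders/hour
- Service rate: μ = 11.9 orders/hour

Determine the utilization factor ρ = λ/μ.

Server utilization: ρ = λ/μ
ρ = 10.4/11.9 = 0.8739
The server is busy 87.39% of the time.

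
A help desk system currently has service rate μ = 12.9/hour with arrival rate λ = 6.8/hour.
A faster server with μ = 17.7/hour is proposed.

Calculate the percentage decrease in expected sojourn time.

System 1: ρ₁ = 6.8/12.9 = 0.5271, W₁ = 1/(12.9-6.8) = 0.16393
System 2: ρ₂ = 6.8/17.7 = 0.3842, W₂ = 1/(17.7-6.8) = 0.091743
Improvement: (W₁-W₂)/W₁ = (0.16393-0.091743)/0.16393 = 44.04%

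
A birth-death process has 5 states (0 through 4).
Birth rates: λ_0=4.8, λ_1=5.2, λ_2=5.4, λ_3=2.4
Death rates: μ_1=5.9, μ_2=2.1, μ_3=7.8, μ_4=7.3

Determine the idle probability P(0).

Ratios P(n)/P(0) = (λ₀···λₙ₋₁)/(μ₁···μₙ):
P(1)/P(0) = (4.8)/(5.9) = 0.8136
P(2)/P(0) = (4.8×5.2)/(5.9×2.1) = 2.0145
P(3)/P(0) = (4.8×5.2×5.4)/(5.9×2.1×7.8) = 1.3947
P(4)/P(0) = (4.8×5.2×5.4×2.4)/(5.9×2.1×7.8×7.3) = 0.4585

Normalization: ∑ P(n) = 1
P(0) × (1.0000 + 0.8136 + 2.0145 + 1.3947 + 0.4585) = 1
P(0) × 5.6813 = 1
P(0) = 1/5.6813 = 0.1760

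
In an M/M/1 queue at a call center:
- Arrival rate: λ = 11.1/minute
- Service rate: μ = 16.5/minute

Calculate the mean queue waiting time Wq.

First, compute utilization: ρ = λ/μ = 11.1/16.5 = 0.6727
For M/M/1: Wq = λ/(μ(μ-λ))
Wq = 11.1/(16.5 × (16.5-11.1))
Wq = 11.1/(16.5 × 5.40)
Wq = 0.1246 minutes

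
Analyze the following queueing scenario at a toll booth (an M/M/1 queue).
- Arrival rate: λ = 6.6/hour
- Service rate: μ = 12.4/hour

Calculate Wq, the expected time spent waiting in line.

First, compute utilization: ρ = λ/μ = 6.6/12.4 = 0.5323
For M/M/1: Wq = λ/(μ(μ-λ))
Wq = 6.6/(12.4 × (12.4-6.6))
Wq = 6.6/(12.4 × 5.80)
Wq = 0.09177 hours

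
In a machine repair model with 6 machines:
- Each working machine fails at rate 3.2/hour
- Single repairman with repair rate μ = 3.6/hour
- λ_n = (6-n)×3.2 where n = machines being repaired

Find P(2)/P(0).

P(2)/P(0) = ∏_{i=0}^{2-1} λ_i/μ_{i+1}
= (6-0)×3.2/3.6 × (6-1)×3.2/3.6
= 23.7037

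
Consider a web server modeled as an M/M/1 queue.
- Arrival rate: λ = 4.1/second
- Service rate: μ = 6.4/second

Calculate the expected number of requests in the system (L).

ρ = λ/μ = 4.1/6.4 = 0.6406
For M/M/1: L = λ/(μ-λ)
L = 4.1/(6.4-4.1) = 4.1/2.30
L = 1.7826 requests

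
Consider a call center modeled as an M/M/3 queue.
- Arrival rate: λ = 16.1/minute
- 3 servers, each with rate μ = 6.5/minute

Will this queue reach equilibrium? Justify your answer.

Stability requires ρ = λ/(cμ) < 1
ρ = 16.1/(3 × 6.5) = 16.1/19.50 = 0.8256
Since 0.8256 < 1, the system is STABLE.
The servers are busy 82.56% of the time.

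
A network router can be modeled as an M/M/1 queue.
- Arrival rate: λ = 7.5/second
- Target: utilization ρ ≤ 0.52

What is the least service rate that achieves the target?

ρ = λ/μ, so μ = λ/ρ
μ ≥ 7.5/0.52 = 14.4231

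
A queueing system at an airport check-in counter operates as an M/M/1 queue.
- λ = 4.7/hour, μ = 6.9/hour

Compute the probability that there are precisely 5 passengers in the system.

ρ = λ/μ = 4.7/6.9 = 0.68116
P(n) = (1-ρ)ρⁿ
P(5) = (1-0.68116) × 0.68116^5
P(5) = 0.31884 × 0.14664
P(5) = 0.04675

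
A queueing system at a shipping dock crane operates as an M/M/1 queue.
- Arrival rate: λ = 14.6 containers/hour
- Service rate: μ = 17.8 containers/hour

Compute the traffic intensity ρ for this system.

Server utilization: ρ = λ/μ
ρ = 14.6/17.8 = 0.8202
The server is busy 82.02% of the time.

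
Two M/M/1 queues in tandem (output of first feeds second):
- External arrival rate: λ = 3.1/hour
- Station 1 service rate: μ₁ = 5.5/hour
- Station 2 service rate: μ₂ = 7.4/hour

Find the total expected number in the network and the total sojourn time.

By Jackson's theorem, each station behaves as independent M/M/1.
Station 1: ρ₁ = 3.1/5.5 = 0.5636, L₁ = ρ₁/(1-ρ₁) = λ/(μ₁-λ) = 3.1/2.40 = 1.2917
Station 2: ρ₂ = 3.1/7.4 = 0.4189, L₂ = ρ₂/(1-ρ₂) = λ/(μ₂-λ) = 3.1/4.30 = 0.7209
Total: L = L₁ + L₂ = 1.2917 + 0.7209 = 2.0126
W = L/λ = 2.0126/3.1 = 0.6492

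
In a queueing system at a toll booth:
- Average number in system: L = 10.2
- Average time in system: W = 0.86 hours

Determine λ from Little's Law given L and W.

Little's Law: L = λW, so λ = L/W
λ = 10.2/0.86 = 11.8605 vehicles/hour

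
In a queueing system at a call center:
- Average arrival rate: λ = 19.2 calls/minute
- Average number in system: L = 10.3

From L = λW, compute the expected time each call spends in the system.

Little's Law: L = λW, so W = L/λ
W = 10.3/19.2 = 0.5365 minutes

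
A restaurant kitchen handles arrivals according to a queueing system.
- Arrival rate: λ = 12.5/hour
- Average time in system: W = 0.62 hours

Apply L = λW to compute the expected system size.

Little's Law: L = λW
L = 12.5 × 0.62 = 7.7500 orders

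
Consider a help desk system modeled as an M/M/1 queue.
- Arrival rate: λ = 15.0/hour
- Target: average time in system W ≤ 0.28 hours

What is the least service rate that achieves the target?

For M/M/1: W = 1/(μ-λ)
Need W ≤ 0.28, so 1/(μ-λ) ≤ 0.28
μ - λ ≥ 1/0.28 = 3.5714
μ ≥ 15.0 + 3.5714 = 18.5714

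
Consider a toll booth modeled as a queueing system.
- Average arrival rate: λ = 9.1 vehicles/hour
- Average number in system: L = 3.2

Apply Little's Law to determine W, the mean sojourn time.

Little's Law: L = λW, so W = L/λ
W = 3.2/9.1 = 0.3516 hours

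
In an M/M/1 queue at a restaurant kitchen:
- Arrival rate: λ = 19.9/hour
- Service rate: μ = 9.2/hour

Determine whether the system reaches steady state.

Stability requires ρ = λ/(cμ) < 1
ρ = 19.9/(1 × 9.2) = 19.9/9.20 = 2.1630
Since 2.1630 ≥ 1, the system is UNSTABLE.
Queue grows without bound. Need μ > λ = 19.9.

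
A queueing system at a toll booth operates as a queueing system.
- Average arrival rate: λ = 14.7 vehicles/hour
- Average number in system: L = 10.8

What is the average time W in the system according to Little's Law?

Little's Law: L = λW, so W = L/λ
W = 10.8/14.7 = 0.7347 hours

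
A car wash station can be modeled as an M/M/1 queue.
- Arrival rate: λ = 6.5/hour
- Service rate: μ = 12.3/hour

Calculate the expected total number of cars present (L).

ρ = λ/μ = 6.5/12.3 = 0.5285
For M/M/1: L = λ/(μ-λ)
L = 6.5/(12.3-6.5) = 6.5/5.80
L = 1.1207 cars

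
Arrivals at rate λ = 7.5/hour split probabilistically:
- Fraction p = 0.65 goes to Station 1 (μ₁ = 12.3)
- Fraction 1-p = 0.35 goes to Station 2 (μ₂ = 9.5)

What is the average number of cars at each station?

Effective rates: λ₁ = 7.5×0.65 = 4.875, λ₂ = 7.5×0.35 = 2.625
Station 1: ρ₁ = 4.875/12.3 = 0.39634, L₁ = ρ₁/(1-ρ₁) = 0.39634/(1-0.39634) = 0.6566
Station 2: ρ₂ = 2.625/9.5 = 0.2763, L₂ = ρ₂/(1-ρ₂) = 0.2763/(1-0.2763) = 0.3818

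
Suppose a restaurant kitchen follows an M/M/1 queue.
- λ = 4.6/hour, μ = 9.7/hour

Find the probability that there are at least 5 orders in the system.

ρ = λ/μ = 4.6/9.7 = 0.4742
P(N ≥ n) = ρⁿ
P(N ≥ 5) = 0.4742^5
P(N ≥ 5) = 0.02398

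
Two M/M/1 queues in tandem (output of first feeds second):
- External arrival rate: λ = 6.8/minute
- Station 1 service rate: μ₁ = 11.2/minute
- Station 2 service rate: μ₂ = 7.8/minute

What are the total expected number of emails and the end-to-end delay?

By Jackson's theorem, each station behaves as independent M/M/1.
Station 1: ρ₁ = 6.8/11.2 = 0.6071, L₁ = ρ₁/(1-ρ₁) = λ/(μ₁-λ) = 6.8/4.40 = 1.5455
Station 2: ρ₂ = 6.8/7.8 = 0.8718, L₂ = ρ₂/(1-ρ₂) = λ/(μ₂-λ) = 6.8/1.00 = 6.8000
Total: L = L₁ + L₂ = 1.5455 + 6.8000 = 8.3455
W = L/λ = 8.3455/6.8 = 1.2273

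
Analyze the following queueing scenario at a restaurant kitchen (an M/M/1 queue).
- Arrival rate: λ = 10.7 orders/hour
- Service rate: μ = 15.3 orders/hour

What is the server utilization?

Server utilization: ρ = λ/μ
ρ = 10.7/15.3 = 0.6993
The server is busy 69.93% of the time.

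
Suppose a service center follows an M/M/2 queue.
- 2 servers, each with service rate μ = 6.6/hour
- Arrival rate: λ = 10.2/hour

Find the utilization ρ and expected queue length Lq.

Traffic intensity: ρ = λ/(cμ) = 10.2/(2×6.6) = 0.7727
Since ρ = 0.7727 < 1, system is stable.
Offered load a = λ/μ = cρ = 10.2/6.6 = 1.5455
P₀ = [ Σₙ₌₀^1 aⁿ/n! + a^2/(2!(1-ρ)) ]⁻¹
Σ = a^0/0! + a^1/1! = 1.0000 + 1.5455 = 2.5455
a^2/(2!(1-ρ)) = 2.3884/(2 × 0.22727) = 5.2545
P₀ = 1/(2.5455 + 5.2545) = 0.1282
Lq = P₀·a^2·ρ / (2!(1-ρ)²) = 0.1282 × 2.3884 × 0.7727 / (2 × 0.05165) = 2.2904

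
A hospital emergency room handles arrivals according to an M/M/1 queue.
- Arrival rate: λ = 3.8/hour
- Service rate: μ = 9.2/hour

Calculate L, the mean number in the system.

ρ = λ/μ = 3.8/9.2 = 0.4130
For M/M/1: L = λ/(μ-λ)
L = 3.8/(9.2-3.8) = 3.8/5.40
L = 0.7037 patients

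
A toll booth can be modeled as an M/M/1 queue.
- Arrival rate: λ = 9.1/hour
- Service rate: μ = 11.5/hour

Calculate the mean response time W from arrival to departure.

First, compute utilization: ρ = λ/μ = 9.1/11.5 = 0.7913
For M/M/1: W = 1/(μ-λ)
W = 1/(11.5-9.1) = 1/2.40
W = 0.4167 hours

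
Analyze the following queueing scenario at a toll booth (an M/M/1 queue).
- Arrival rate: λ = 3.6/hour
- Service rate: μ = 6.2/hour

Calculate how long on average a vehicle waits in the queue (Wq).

First, compute utilization: ρ = λ/μ = 3.6/6.2 = 0.5806
For M/M/1: Wq = λ/(μ(μ-λ))
Wq = 3.6/(6.2 × (6.2-3.6))
Wq = 3.6/(6.2 × 2.60)
Wq = 0.2233 hours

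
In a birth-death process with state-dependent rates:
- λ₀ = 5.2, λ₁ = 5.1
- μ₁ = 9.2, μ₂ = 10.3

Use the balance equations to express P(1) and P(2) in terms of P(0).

Balance equations:
State 0: λ₀P₀ = μ₁P₁ → P₁ = (λ₀/μ₁)P₀ = (5.2/9.2)P₀ = 0.5652P₀
State 1: P₂ = (λ₀λ₁)/(μ₁μ₂)P₀ = (5.2×5.1)/(9.2×10.3)P₀ = 0.2799P₀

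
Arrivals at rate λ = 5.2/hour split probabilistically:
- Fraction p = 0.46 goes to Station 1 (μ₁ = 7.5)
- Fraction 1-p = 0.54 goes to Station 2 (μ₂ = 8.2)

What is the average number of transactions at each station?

Effective rates: λ₁ = 5.2×0.46 = 2.392, λ₂ = 5.2×0.54 = 2.808
Station 1: ρ₁ = 2.392/7.5 = 0.31893, L₁ = ρ₁/(1-ρ₁) = 0.31893/(1-0.31893) = 0.4683
Station 2: ρ₂ = 2.808/8.2 = 0.34244, L₂ = ρ₂/(1-ρ₂) = 0.34244/(1-0.34244) = 0.5208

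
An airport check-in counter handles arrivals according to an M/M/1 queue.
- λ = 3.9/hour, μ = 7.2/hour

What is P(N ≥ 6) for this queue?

ρ = λ/μ = 3.9/7.2 = 0.54167
P(N ≥ n) = ρⁿ
P(N ≥ 6) = 0.54167^6
P(N ≥ 6) = 0.02526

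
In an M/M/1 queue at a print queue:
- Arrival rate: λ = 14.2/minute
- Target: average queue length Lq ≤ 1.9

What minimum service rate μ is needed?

For M/M/1: Lq = λ²/(μ(μ-λ))
Need Lq ≤ 1.9, i.e. μ(μ-λ) ≥ λ²/1.9
μ² - 14.2μ - 201.64/1.9 ≥ 0  →  μ² - 14.2μ - 106.12632 ≥ 0
Quadratic formula (positive root): μ = [λ + √(λ² + 4×106.12632)]/2
Discriminant: 201.64 + 4×106.12632 = 626.1453, √626.1453 = 25.0229
μ ≥ (14.2 + 25.0229)/2 = 19.6114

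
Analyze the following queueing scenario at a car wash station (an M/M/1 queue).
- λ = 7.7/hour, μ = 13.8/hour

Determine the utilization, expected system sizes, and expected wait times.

Step 1: ρ = λ/μ = 7.7/13.8 = 0.5580
Step 2: L = λ/(μ-λ) = 7.7/6.10 = 1.2623
Step 3: Lq = λ²/(μ(μ-λ)) = 59.29/(13.8×6.10) = 0.7043
Step 4: W = 1/(μ-λ) = 1/6.10 = 0.16393
Step 5: Wq = λ/(μ(μ-λ)) = 7.7/(13.8×6.10) = 0.09147
Step 6: P(0) = 1-ρ = 0.4420
Verify: L = λW = 7.7×0.16393 = 1.2623 ✔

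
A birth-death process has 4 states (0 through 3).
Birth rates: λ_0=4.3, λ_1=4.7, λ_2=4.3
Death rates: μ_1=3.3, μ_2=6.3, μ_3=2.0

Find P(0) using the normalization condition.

Ratios P(n)/P(0) = (λ₀···λₙ₋₁)/(μ₁···μₙ):
P(1)/P(0) = (4.3)/(3.3) = 1.30303
P(2)/P(0) = (4.3×4.7)/(3.3×6.3) = 0.972102
P(3)/P(0) = (4.3×4.7×4.3)/(3.3×6.3×2.0) = 2.09002

Normalization: ∑ P(n) = 1
P(0) × (1.00000 + 1.30303 + 0.972102 + 2.09002) = 1
P(0) × 5.3652 = 1
P(0) = 1/5.3652 = 0.1864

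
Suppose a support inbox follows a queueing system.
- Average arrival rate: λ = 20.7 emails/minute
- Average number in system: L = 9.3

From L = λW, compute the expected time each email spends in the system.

Little's Law: L = λW, so W = L/λ
W = 9.3/20.7 = 0.4493 minutes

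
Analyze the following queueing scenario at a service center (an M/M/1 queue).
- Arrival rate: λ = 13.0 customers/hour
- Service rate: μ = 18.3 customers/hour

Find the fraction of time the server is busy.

Server utilization: ρ = λ/μ
ρ = 13.0/18.3 = 0.7104
The server is busy 71.04% of the time.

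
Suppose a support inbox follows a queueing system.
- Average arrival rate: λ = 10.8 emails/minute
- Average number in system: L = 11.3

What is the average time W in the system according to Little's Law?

Little's Law: L = λW, so W = L/λ
W = 11.3/10.8 = 1.0463 minutes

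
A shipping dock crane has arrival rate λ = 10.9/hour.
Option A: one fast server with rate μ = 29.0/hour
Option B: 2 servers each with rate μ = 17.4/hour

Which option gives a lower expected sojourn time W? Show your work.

Option A: single server μ = 29.0 (M/M/1)
  ρ_A = 10.9/29.0 = 0.3759
  W_A = 1/(μ-λ) = 1/(29.0-10.9) = 1/18.10 = 0.05525

Option B: 2 servers μ = 17.4 (M/M/2)
  ρ_B = λ/(cμ) = 10.9/(2×17.4) = 0.3132
  Offered load a = λ/μ = cρ = 10.9/17.4 = 0.6264
  P₀ = [ Σₙ₌₀^1 aⁿ/n! + a^2/(2!(1-ρ)) ]⁻¹
  Σ = a^0/0! + a^1/1! = 1.0000 + 0.6264 = 1.6264
  a^2/(2!(1-ρ)) = 0.3924/(2 × 0.6868) = 0.2857
  P₀ = 1/(1.6264 + 0.2857) = 0.5230
  Lq = P₀·a^2·ρ / (2!(1-ρ)²) = 0.52298 × 0.39242 × 0.31322 / (2 × 0.47167) = 0.06814
  Wq_B = Lq/λ = 0.068142/10.9 = 0.006252
  W_B = Wq_B + 1/μ = 0.006252 + 0.05747 = 0.06372

Since W_A = 0.05525 < W_B = 0.06372, Option A (single fast server) has the shorter time in system.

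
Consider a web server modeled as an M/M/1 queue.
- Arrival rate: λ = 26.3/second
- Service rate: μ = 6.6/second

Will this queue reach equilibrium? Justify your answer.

Stability requires ρ = λ/(cμ) < 1
ρ = 26.3/(1 × 6.6) = 26.3/6.60 = 3.9848
Since 3.9848 ≥ 1, the system is UNSTABLE.
Queue grows without bound. Need μ > λ = 26.3.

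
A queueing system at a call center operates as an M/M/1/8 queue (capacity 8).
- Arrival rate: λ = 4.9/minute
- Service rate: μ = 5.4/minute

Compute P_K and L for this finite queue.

ρ = λ/μ = 4.9/5.4 = 0.9074
P₀ = (1-ρ)/(1-ρ^(K+1)) = (1-0.9074)/(1-0.9074^9) = 0.092600/0.58295 = 0.1588
P_K = P₀×ρ^K = 0.15885 × 0.9074^8 = 0.15885 × 0.45961 = 0.07301
Blocking probability P_8 = 0.07301 (7.30%)
L = ρ[1 - (K+1)ρ^K + Kρ^(K+1)] / [(1-ρ)(1-ρ^(K+1))]
L = 0.9074 × (1 - 9×0.45961 + 8×0.41705) / ((1 - 0.9074) × (1 - 0.41705)) = 3.3604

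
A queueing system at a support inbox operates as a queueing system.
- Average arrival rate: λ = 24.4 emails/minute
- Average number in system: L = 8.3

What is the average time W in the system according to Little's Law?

Little's Law: L = λW, so W = L/λ
W = 8.3/24.4 = 0.3402 minutes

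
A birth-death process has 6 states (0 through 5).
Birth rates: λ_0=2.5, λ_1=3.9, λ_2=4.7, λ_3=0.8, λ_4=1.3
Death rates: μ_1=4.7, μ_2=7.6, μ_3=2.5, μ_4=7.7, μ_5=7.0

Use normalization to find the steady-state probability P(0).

Ratios P(n)/P(0) = (λ₀···λₙ₋₁)/(μ₁···μₙ):
P(1)/P(0) = (2.5)/(4.7) = 0.53191
P(2)/P(0) = (2.5×3.9)/(4.7×7.6) = 0.27296
P(3)/P(0) = (2.5×3.9×4.7)/(4.7×7.6×2.5) = 0.51316
P(4)/P(0) = (2.5×3.9×4.7×0.8)/(4.7×7.6×2.5×7.7) = 0.053315
P(5)/P(0) = (2.5×3.9×4.7×0.8×1.3)/(4.7×7.6×2.5×7.7×7.0) = 0.0099014

Normalization: ∑ P(n) = 1
P(0) × (1.0000 + 0.53191 + 0.27296 + 0.51316 + 0.053315 + 0.0099014) = 1
P(0) × 2.38125 = 1
P(0) = 1/2.38125 = 0.4199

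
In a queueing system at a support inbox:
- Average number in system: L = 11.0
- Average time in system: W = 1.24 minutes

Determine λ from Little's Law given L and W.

Little's Law: L = λW, so λ = L/W
λ = 11.0/1.24 = 8.8710 emails/minute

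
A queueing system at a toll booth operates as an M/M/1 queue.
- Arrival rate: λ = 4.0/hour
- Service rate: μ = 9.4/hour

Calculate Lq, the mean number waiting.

ρ = λ/μ = 4.0/9.4 = 0.4255
For M/M/1: Lq = λ²/(μ(μ-λ))
Lq = 16.00/(9.4 × 5.40)
Lq = 0.3152 vehicles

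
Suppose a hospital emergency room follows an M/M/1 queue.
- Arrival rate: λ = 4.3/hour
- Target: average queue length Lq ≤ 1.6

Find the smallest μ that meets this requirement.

For M/M/1: Lq = λ²/(μ(μ-λ))
Need Lq ≤ 1.6, i.e. μ(μ-λ) ≥ λ²/1.6
μ² - 4.3μ - 18.49/1.6 ≥ 0  →  μ² - 4.3μ - 11.55625 ≥ 0
Quadratic formula (positive root): μ = [λ + √(λ² + 4×11.55625)]/2
Discriminant: 18.49 + 4×11.55625 = 64.7150, √64.7150 = 8.0446
μ ≥ (4.3 + 8.0446)/2 = 6.1723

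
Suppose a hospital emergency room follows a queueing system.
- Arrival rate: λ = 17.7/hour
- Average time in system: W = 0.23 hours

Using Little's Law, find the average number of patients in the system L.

Little's Law: L = λW
L = 17.7 × 0.23 = 4.0710 patients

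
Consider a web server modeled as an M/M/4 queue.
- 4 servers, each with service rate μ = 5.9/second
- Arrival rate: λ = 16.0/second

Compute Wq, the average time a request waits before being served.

Traffic intensity: ρ = λ/(cμ) = 16.0/(4×5.9) = 0.6780
Since ρ = 0.6780 < 1, system is stable.
Offered load a = λ/μ = cρ = 16.0/5.9 = 2.7119
P₀ = [ Σₙ₌₀^3 aⁿ/n! + a^4/(4!(1-ρ)) ]⁻¹
Σ = a^0/0! + a^1/1! + a^2/2! + a^3/3! = 1.0000 + 2.7119 + 3.6771 + 3.3239 = 10.7129
a^4/(4!(1-ρ)) = 54.0844/(24 × 0.32203) = 6.9978
P₀ = 1/(10.7129 + 6.9978) = 0.05646
Lq = P₀·a^4·ρ / (4!(1-ρ)²) = 0.056463 × 54.0844 × 0.67797 / (24 × 0.10371) = 0.8318
Wq = Lq/λ = 0.8318/16.0 = 0.05199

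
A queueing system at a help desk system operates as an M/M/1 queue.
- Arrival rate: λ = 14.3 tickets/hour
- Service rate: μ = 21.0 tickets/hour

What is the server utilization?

Server utilization: ρ = λ/μ
ρ = 14.3/21.0 = 0.6810
The server is busy 68.10% of the time.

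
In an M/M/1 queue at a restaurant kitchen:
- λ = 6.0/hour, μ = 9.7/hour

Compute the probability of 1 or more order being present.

ρ = λ/μ = 6.0/9.7 = 0.6186
P(N ≥ n) = ρⁿ
P(N ≥ 1) = 0.6186^1
P(N ≥ 1) = 0.6186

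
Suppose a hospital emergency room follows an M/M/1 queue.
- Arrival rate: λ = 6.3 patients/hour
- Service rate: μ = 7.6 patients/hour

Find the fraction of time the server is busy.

Server utilization: ρ = λ/μ
ρ = 6.3/7.6 = 0.8289
The server is busy 82.89% of the time.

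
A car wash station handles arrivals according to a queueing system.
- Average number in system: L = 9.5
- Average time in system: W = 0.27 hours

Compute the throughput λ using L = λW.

Little's Law: L = λW, so λ = L/W
λ = 9.5/0.27 = 35.1852 cars/hour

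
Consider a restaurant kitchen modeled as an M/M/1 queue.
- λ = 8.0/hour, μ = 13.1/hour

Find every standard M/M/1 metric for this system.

Step 1: ρ = λ/μ = 8.0/13.1 = 0.6107
Step 2: L = λ/(μ-λ) = 8.0/5.10 = 1.5686
Step 3: Lq = λ²/(μ(μ-λ)) = 64.00/(13.1×5.10) = 0.9579
Step 4: W = 1/(μ-λ) = 1/5.10 = 0.19608
Step 5: Wq = λ/(μ(μ-λ)) = 8.0/(13.1×5.10) = 0.1197
Step 6: P(0) = 1-ρ = 0.3893
Verify: L = λW = 8.0×0.19608 = 1.5686 ✔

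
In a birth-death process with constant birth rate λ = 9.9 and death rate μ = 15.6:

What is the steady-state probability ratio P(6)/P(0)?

For constant rates: P(n)/P(0) = (λ/μ)^n
P(6)/P(0) = (9.9/15.6)^6 = 0.634615^6 = 0.06532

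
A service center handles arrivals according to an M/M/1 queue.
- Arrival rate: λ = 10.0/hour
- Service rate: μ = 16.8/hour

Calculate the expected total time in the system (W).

First, compute utilization: ρ = λ/μ = 10.0/16.8 = 0.5952
For M/M/1: W = 1/(μ-λ)
W = 1/(16.8-10.0) = 1/6.80
W = 0.1471 hours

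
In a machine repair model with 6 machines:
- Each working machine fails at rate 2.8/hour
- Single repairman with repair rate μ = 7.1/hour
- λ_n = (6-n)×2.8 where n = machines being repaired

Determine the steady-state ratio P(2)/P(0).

P(2)/P(0) = ∏_{i=0}^{2-1} λ_i/μ_{i+1}
= (6-0)×2.8/7.1 × (6-1)×2.8/7.1
= 4.6657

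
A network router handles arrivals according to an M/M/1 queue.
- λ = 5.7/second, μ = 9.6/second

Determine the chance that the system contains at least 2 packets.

ρ = λ/μ = 5.7/9.6 = 0.59375
P(N ≥ n) = ρⁿ
P(N ≥ 2) = 0.59375^2
P(N ≥ 2) = 0.3525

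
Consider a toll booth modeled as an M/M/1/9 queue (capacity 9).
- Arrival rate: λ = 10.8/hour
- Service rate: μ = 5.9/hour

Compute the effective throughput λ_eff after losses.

ρ = λ/μ = 10.8/5.9 = 1.8305
P₀ = (1-ρ)/(1-ρ^(K+1)) = (1-1.8305)/(1-1.8305^10) = -0.8305/-421.3742 = 0.001971
P_K = P₀×ρ^K = 0.001971 × 1.8305^9 = 0.001971 × 230.7425 = 0.4548
λ_eff = λ(1-P_K) = 10.8 × (1 - 0.45478) = 10.8 × 0.54522 = 5.8884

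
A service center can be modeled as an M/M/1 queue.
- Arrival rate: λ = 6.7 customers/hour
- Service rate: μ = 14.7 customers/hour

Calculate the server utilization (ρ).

Server utilization: ρ = λ/μ
ρ = 6.7/14.7 = 0.4558
The server is busy 45.58% of the time.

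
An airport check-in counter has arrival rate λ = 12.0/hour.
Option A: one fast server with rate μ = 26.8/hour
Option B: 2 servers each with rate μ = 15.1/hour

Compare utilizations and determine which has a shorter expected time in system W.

Option A: single server μ = 26.8 (M/M/1)
  ρ_A = 12.0/26.8 = 0.4478
  W_A = 1/(μ-λ) = 1/(26.8-12.0) = 1/14.80 = 0.06757

Option B: 2 servers μ = 15.1 (M/M/2)
  ρ_B = λ/(cμ) = 12.0/(2×15.1) = 0.3974
  Offered load a = λ/μ = cρ = 12.0/15.1 = 0.7947
  P₀ = [ Σₙ₌₀^1 aⁿ/n! + a^2/(2!(1-ρ)) ]⁻¹
  Σ = a^0/0! + a^1/1! = 1.0000 + 0.7947 = 1.7947
  a^2/(2!(1-ρ)) = 0.63155/(2 × 0.60265) = 0.5240
  P₀ = 1/(1.7947 + 0.5240) = 0.4313
  Lq = P₀·a^2·ρ / (2!(1-ρ)²) = 0.4313 × 0.6316 × 0.3974 / (2 × 0.3632) = 0.1490
  Wq_B = Lq/λ = 0.1490/12.0 = 0.012417
  W_B = Wq_B + 1/μ = 0.012417 + 0.066225 = 0.07864

Since W_A = 0.06757 < W_B = 0.07864, Option A (single fast server) has the shorter time in system.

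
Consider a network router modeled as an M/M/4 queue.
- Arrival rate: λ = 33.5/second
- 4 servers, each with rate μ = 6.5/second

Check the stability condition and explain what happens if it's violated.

Stability requires ρ = λ/(cμ) < 1
ρ = 33.5/(4 × 6.5) = 33.5/26.00 = 1.2885
Since 1.2885 ≥ 1, the system is UNSTABLE.
Need c > λ/μ = 33.5/6.5 = 5.15.
Minimum servers needed: c = 6.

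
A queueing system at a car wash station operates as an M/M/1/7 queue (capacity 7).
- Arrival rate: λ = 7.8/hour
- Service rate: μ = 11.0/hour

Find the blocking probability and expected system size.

ρ = λ/μ = 7.8/11.0 = 0.7091
P₀ = (1-ρ)/(1-ρ^(K+1)) = (1-0.7091)/(1-0.7091^8) = 0.2909/0.9361 = 0.3108
P_K = P₀×ρ^K = 0.31077 × 0.7091^7 = 0.31077 × 0.090147 = 0.02801
Blocking probability P_7 = 0.02801 (2.80%)
L = ρ[1 - (K+1)ρ^K + Kρ^(K+1)] / [(1-ρ)(1-ρ^(K+1))]
L = 0.7091 × (1 - 8×0.090147 + 7×0.063923) / ((1 - 0.7091) × (1 - 0.063923)) = 1.8913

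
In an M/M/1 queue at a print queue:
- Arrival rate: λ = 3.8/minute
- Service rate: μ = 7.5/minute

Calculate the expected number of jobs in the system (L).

ρ = λ/μ = 3.8/7.5 = 0.5067
For M/M/1: L = λ/(μ-λ)
L = 3.8/(7.5-3.8) = 3.8/3.70
L = 1.0270 jobs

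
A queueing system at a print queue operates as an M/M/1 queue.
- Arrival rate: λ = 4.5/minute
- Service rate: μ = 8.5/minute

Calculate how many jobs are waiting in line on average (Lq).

ρ = λ/μ = 4.5/8.5 = 0.5294
For M/M/1: Lq = λ²/(μ(μ-λ))
Lq = 20.25/(8.5 × 4.00)
Lq = 0.5956 jobs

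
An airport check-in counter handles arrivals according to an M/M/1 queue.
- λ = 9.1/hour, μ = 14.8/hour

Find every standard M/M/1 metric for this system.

Step 1: ρ = λ/μ = 9.1/14.8 = 0.6149
Step 2: L = λ/(μ-λ) = 9.1/5.70 = 1.5965
Step 3: Lq = λ²/(μ(μ-λ)) = 82.81/(14.8×5.70) = 0.9816
Step 4: W = 1/(μ-λ) = 1/5.70 = 0.17544
Step 5: Wq = λ/(μ(μ-λ)) = 9.1/(14.8×5.70) = 0.1079
Step 6: P(0) = 1-ρ = 0.3851
Verify: L = λW = 9.1×0.17544 = 1.5965 ✔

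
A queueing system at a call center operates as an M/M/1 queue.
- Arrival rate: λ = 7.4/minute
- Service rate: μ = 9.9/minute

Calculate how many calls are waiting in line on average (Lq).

ρ = λ/μ = 7.4/9.9 = 0.7475
For M/M/1: Lq = λ²/(μ(μ-λ))
Lq = 54.76/(9.9 × 2.50)
Lq = 2.2125 calls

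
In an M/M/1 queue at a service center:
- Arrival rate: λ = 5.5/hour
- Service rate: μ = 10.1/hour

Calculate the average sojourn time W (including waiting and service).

First, compute utilization: ρ = λ/μ = 5.5/10.1 = 0.5446
For M/M/1: W = 1/(μ-λ)
W = 1/(10.1-5.5) = 1/4.60
W = 0.2174 hours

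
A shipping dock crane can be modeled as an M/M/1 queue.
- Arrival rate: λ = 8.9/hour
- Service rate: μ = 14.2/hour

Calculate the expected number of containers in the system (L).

ρ = λ/μ = 8.9/14.2 = 0.6268
For M/M/1: L = λ/(μ-λ)
L = 8.9/(14.2-8.9) = 8.9/5.30
L = 1.6792 containers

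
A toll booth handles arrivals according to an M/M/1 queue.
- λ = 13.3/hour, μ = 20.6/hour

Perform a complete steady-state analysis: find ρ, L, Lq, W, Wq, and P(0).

Step 1: ρ = λ/μ = 13.3/20.6 = 0.6456
Step 2: L = λ/(μ-λ) = 13.3/7.30 = 1.8219
Step 3: Lq = λ²/(μ(μ-λ)) = 176.89/(20.6×7.30) = 1.1763
Step 4: W = 1/(μ-λ) = 1/7.30 = 0.136986
Step 5: Wq = λ/(μ(μ-λ)) = 13.3/(20.6×7.30) = 0.08844
Step 6: P(0) = 1-ρ = 0.3544
Verify: L = λW = 13.3×0.136986 = 1.8219 ✔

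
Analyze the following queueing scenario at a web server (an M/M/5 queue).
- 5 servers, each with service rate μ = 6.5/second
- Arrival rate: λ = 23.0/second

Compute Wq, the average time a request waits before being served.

Traffic intensity: ρ = λ/(cμ) = 23.0/(5×6.5) = 0.7077
Since ρ = 0.7077 < 1, system is stable.
Offered load a = λ/μ = cρ = 23.0/6.5 = 3.5385
P₀ = [ Σₙ₌₀^4 aⁿ/n! + a^5/(5!(1-ρ)) ]⁻¹
Σ = a^0/0! + a^1/1! + a^2/2! + a^3/3! + a^4/4! = 1.00000 + 3.53846 + 6.26036 + 7.38401 + 6.53201 = 24.7148
a^5/(5!(1-ρ)) = 554.7182/(120 × 0.292308) = 15.8143
P₀ = 1/(24.7148 + 15.8143) = 0.02467
Lq = P₀·a^5·ρ / (5!(1-ρ)²) = 0.024674 × 554.7182 × 0.70769 / (120 × 0.085444) = 0.9447
Wq = Lq/λ = 0.9447/23.0 = 0.04107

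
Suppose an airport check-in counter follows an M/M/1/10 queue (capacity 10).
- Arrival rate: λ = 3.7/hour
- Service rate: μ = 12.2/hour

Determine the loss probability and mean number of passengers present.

ρ = λ/μ = 3.7/12.2 = 0.3032787
P₀ = (1-ρ)/(1-ρ^(K+1)) = (1-0.3032787)/(1-0.3032787^11) = 0.6967/1.0000 = 0.6967
P_K = P₀×ρ^K = 0.6967 × 0.3032787^10 = 0.6967 × 0.000006583 = 0.000004586
Blocking probability P_10 = 0.000004586 (0.0004586%)
L = ρ[1 - (K+1)ρ^K + Kρ^(K+1)] / [(1-ρ)(1-ρ^(K+1))]
L = 0.3032787 × (1 - 11×0.000006583 + 10×0.000001996) / ((1 - 0.3032787) × (1 - 0.000001996)) = 0.4353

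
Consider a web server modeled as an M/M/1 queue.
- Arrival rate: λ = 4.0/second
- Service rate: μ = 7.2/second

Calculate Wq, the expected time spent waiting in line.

First, compute utilization: ρ = λ/μ = 4.0/7.2 = 0.5556
For M/M/1: Wq = λ/(μ(μ-λ))
Wq = 4.0/(7.2 × (7.2-4.0))
Wq = 4.0/(7.2 × 3.20)
Wq = 0.1736 seconds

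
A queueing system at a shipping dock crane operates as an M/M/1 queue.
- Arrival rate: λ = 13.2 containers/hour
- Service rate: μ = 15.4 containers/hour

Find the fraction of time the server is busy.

Server utilization: ρ = λ/μ
ρ = 13.2/15.4 = 0.8571
The server is busy 85.71% of the time.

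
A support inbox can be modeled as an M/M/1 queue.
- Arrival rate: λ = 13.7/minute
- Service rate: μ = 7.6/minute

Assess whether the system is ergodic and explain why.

Stability requires ρ = λ/(cμ) < 1
ρ = 13.7/(1 × 7.6) = 13.7/7.60 = 1.8026
Since 1.8026 ≥ 1, the system is UNSTABLE.
Queue grows without bound. Need μ > λ = 13.7.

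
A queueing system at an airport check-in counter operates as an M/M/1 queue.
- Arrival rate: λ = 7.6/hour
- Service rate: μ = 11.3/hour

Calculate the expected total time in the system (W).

First, compute utilization: ρ = λ/μ = 7.6/11.3 = 0.6726
For M/M/1: W = 1/(μ-λ)
W = 1/(11.3-7.6) = 1/3.70
W = 0.2703 hours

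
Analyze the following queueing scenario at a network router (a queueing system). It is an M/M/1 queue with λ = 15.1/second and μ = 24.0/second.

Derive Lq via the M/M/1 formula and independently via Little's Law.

Method 1 (direct): Lq = λ²/(μ(μ-λ)) = 228.01/(24.0 × 8.90) = 1.0675

Method 2 (Little's Law):
W = 1/(μ-λ) = 1/8.90 = 0.11236
Wq = W - 1/μ = 0.11236 - 0.041667 = 0.070693
Lq = λWq = 15.1 × 0.070693 = 1.0675 ✔ (matches Method 1)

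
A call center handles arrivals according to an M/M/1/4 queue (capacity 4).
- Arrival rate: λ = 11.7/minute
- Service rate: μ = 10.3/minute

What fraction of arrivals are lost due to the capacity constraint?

ρ = λ/μ = 11.7/10.3 = 1.1359
P₀ = (1-ρ)/(1-ρ^(K+1)) = (1-1.1359)/(1-1.1359^5) = -0.1359/-0.8910 = 0.1525
P_K = P₀×ρ^K = 0.1525 × 1.1359^4 = 0.1525 × 1.6648 = 0.2539
Blocking probability = 25.39%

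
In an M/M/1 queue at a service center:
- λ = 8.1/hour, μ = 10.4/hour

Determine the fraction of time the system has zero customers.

ρ = λ/μ = 8.1/10.4 = 0.7788
P(0) = 1 - ρ = 1 - 0.7788 = 0.2212
The server is idle 22.12% of the time.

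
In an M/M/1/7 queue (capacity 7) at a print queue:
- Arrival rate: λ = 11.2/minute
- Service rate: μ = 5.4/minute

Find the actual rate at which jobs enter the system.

ρ = λ/μ = 11.2/5.4 = 2.07407
P₀ = (1-ρ)/(1-ρ^(K+1)) = (1-2.07407)/(1-2.07407^8) = -1.0741/-341.4422 = 0.003146
P_K = P₀×ρ^K = 0.003146 × 2.07407^7 = 0.003146 × 165.1064 = 0.5194
λ_eff = λ(1-P_K) = 11.2 × (1 - 0.519374) = 11.2 × 0.480626 = 5.3830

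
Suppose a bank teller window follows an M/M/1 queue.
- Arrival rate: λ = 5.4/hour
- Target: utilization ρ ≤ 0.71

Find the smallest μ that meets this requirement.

ρ = λ/μ, so μ = λ/ρ
μ ≥ 5.4/0.71 = 7.6056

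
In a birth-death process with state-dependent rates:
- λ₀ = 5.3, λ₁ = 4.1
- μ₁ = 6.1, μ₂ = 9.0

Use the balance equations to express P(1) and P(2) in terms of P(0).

Balance equations:
State 0: λ₀P₀ = μ₁P₁ → P₁ = (λ₀/μ₁)P₀ = (5.3/6.1)P₀ = 0.8689P₀
State 1: P₂ = (λ₀λ₁)/(μ₁μ₂)P₀ = (5.3×4.1)/(6.1×9.0)P₀ = 0.3958P₀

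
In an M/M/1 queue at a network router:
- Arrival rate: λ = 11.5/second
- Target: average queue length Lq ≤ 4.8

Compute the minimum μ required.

For M/M/1: Lq = λ²/(μ(μ-λ))
Need Lq ≤ 4.8, i.e. μ(μ-λ) ≥ λ²/4.8
μ² - 11.5μ - 132.25/4.8 ≥ 0  →  μ² - 11.5μ - 27.55208 ≥ 0
Quadratic formula (positive root): μ = [λ + √(λ² + 4×27.55208)]/2
Discriminant: 132.25 + 4×27.55208 = 242.4583, √242.4583 = 15.57107
μ ≥ (11.5 + 15.57107)/2 = 13.5355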